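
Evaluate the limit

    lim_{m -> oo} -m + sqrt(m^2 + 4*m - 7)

An ∞ − ∞ form. Rationalising with the conjugate, the difference becomes (4m - 7) / (√(m^2 + 4*m - 7) + m).
For large m the denominator behaves like 2·m, so the quotient tends to 4/2 = 2.

2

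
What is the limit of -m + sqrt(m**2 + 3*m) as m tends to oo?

3/2

An ∞ − ∞ form. Rationalising with the conjugate, the difference becomes (3m) / (√(m^2 + 3*m) + m).
For large m the denominator behaves like 2·m, so the quotient tends to 3/2 = 3/2.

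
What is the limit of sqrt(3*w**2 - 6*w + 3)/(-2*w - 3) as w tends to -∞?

√(3)/2

For large |w|, √(3*w^2 - 6*w + 3) ≈ √3·|w| and the denominator ≈ -2w.
Since w → −∞, |w| = −w, giving −√3/(-2) = √(3)/2.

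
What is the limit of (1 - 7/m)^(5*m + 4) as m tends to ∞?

The base → 1 and the exponent → ∞: a 1^∞ form.
Take logarithms: (5m + 4)·ln(1 - 7/m). Since ln(1+u) ~ u for small u, this behaves like (5m)·(-7/m) → -35.
So the limit is e^(-35).

e^(-35)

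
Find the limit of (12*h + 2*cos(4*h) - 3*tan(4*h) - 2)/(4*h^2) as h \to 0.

-4

Substitution gives 0/0; apply L'Hôpital's rule 2 times.
After differentiating numerator and denominator 2 times the quotient is (-32*cos(4*h) - 96*tan(4*h)/cos(4*h)^2)/(8); at h = 0 this is -4.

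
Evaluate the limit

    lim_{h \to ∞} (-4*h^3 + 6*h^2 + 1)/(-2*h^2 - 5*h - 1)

The numerator has higher degree (3 > 2); the quotient behaves like (-4/(-2))·h^1 for large |h|.
As h → +∞ this diverges to ∞.

∞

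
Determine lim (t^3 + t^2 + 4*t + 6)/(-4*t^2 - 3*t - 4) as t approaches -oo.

The numerator has higher degree (3 > 2); the quotient behaves like (1/(-4))·t^1 for large |t|.
As t → −∞ this diverges to ∞.

∞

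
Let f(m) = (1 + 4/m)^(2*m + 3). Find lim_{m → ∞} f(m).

e^(8)

Let L be the limit and take ln: ln L = lim (2m + 3)·ln(1 + 4/m) = lim (2m + 3)·(4/m + O(1/m²)) = 8.
Hence L = e^(8).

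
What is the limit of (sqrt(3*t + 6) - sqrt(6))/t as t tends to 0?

Substitution gives 0/0. Multiply numerator and denominator by the conjugate √(6 + 3t) + √6.
The numerator becomes (6 + 3t) − 6 = 3t, so the expression simplifies to 3/(√(6 + 3t) + √6).
Letting t → 0 gives 3/(2√6) = √(6)/4.

√(6)/4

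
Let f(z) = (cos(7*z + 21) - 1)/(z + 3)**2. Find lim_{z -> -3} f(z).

-49/2

Direct substitution gives 0/0.
Apply L'Hôpital: lim (-7*sin(7*z + 21))/(2*z + 6), still 0/0.
After 2 applications of L'Hôpital's rule the quotient is (-49*cos(7*z + 21))/(2); substituting z = -3 gives -49/2.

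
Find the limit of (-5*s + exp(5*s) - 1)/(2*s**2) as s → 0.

25/4

Direct substitution gives 0/0.
Apply L'Hôpital: lim (5*e^(5*s) - 5)/(4*s), still 0/0.
After 2 applications of L'Hôpital's rule the quotient is (25*e^(5*s))/(4); substituting s = 0 gives 25/4.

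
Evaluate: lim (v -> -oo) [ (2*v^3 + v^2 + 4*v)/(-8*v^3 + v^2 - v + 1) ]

-1/4

Numerator and denominator both have degree 3.
Dividing every term by v^3, all lower-order terms vanish and the limit is the ratio of leading coefficients, 2/(-8) = -1/4.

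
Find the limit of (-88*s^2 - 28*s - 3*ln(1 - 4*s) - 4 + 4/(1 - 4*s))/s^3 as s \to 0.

Substitution gives 0/0; apply L'Hôpital's rule 3 times.
After differentiating numerator and denominator 3 times the quotient is (384*(5 - 4*s)/(4*s - 1)^4)/(6); at s = 0 this is 320.

320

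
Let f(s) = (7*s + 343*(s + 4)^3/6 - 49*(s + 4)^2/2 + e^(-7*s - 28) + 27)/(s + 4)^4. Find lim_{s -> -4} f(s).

2401/24

Direct substitution gives 0/0.
Apply L'Hôpital: lim (-49*s + 343*(s + 4)^2/2 - 7*e^(-7*s - 28) - 189)/(4*(s + 4)^3), still 0/0.
Apply L'Hôpital: lim (343*s + 49*e^(-7*s - 28) + 1323)/(12*(s + 4)^2), still 0/0.
Apply L'Hôpital: lim (343 - 343*e^(-7*s - 28))/(24*s + 96), still 0/0.
After 4 applications of L'Hôpital's rule the quotient is (2401*e^(-7*s - 28))/(24); substituting s = -4 gives 2401/24.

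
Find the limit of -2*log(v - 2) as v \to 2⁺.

As v → 2⁺, v - 2 → 0⁺ and ln(v - 2) → −∞.
Multiplying by -2 gives ∞.

∞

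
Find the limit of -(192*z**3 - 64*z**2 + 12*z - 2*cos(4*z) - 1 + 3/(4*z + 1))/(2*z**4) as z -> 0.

Substitution gives 0/0; apply L'Hôpital's rule 4 times.
After differentiating numerator and denominator 4 times the quotient is (-512*cos(4*z) + 18432/(4*z + 1)^5)/(-48); at z = 0 this is -1120/3.

-1120/3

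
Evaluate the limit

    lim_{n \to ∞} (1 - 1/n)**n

e^(-1)

The base → 1 and the exponent → ∞: a 1^∞ form.
Take logarithms: (n)·ln(1 - 1/n). Since ln(1+u) ~ u for small u, this behaves like (n)·(-1/n) → -1.
So the limit is e^(-1).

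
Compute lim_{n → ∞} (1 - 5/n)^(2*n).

e^(-10)

Let L be the limit and take ln: ln L = lim (2n)·ln(1 - 5/n) = lim (2n)·(-5/n + O(1/n²)) = -10.
Hence L = e^(-10).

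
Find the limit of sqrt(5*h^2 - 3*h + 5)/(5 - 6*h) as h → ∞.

-√(5)/6

For large |h|, √(5*h^2 - 3*h + 5) ≈ √5·|h| and the denominator ≈ -6h.
Since h → +∞, |h| = h, giving √5/(-6) = -√(5)/6.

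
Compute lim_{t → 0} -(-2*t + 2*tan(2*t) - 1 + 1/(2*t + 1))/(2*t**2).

-2

Substitution gives 0/0 (the numerator vanishes to order 2).
Expand each term to order t^2: the coefficient of t^2 in 2·tan(2t) is 0 and in 1/(1 + 2t) is 4.
Lower-order terms cancel with the polynomial part, so the numerator is (4)·t^2 + o(t^2), and the limit is (4)/(-2) = -2.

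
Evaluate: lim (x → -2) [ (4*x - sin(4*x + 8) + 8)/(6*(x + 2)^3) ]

Direct substitution gives 0/0.
Apply L'Hôpital: lim (4 - 4*cos(4*x + 8))/(18*(x + 2)^2), still 0/0.
Apply L'Hôpital: lim (16*sin(4*x + 8))/(36*x + 72), still 0/0.
After 3 applications of L'Hôpital's rule the quotient is (64*cos(4*x + 8))/(36); substituting x = -2 gives 16/9.

16/9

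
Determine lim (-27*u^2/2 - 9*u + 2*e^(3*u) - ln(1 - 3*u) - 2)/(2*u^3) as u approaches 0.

9

Substitution gives 0/0; apply L'Hôpital's rule 3 times.
After differentiating numerator and denominator 3 times the quotient is (54*e^(3*u) - 54/(3*u - 1)^3)/(12); at u = 0 this is 9.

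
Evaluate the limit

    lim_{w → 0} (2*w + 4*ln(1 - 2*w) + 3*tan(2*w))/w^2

Substitution gives 0/0 (the numerator vanishes to order 2).
Expand each term to order w^2: the coefficient of w^2 in 4·ln(1 - 2w) is -8 and in 3·tan(2w) is 0.
Lower-order terms cancel with the polynomial part, so the numerator is (-8)·w^2 + o(w^2), and the limit is (-8)/(1) = -8.

-8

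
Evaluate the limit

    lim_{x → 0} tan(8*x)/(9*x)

8/9

Substitution gives 0/0.
Since tan(u)/u → 1 as u → 0, tan(8x)/(8x) → 1 and the limit is 8/9.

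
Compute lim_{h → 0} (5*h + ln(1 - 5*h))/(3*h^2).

Direct substitution gives 0/0.
Apply L'Hôpital: lim (5 - 5/(1 - 5*h))/(6*h), still 0/0.
After 2 applications of L'Hôpital's rule the quotient is (-25/(1 - 5*h)^2)/(6); substituting h = 0 gives -25/6.

-25/6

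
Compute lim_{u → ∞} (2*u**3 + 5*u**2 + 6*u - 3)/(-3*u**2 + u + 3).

The numerator has higher degree (3 > 2); the quotient behaves like (2/(-3))·u^1 for large |u|.
As u → +∞ this diverges to -∞.

-∞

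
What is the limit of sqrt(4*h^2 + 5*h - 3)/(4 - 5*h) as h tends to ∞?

For large |h|, √(4*h^2 + 5*h - 3) ≈ √4·|h| and the denominator ≈ -5h.
Since h → +∞, |h| = h, giving √4/(-5) = -2/5.

-2/5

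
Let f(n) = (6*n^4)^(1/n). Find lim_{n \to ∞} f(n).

1

Base → ∞ and exponent → 0: an ∞^0 form.
Take logs: (1/n)·ln(6·n^4) = (ln 6 + 4·ln n)/n → 0.
So the limit is e^0 = 1.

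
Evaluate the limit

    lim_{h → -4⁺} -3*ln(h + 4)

As h → -4⁺, h + 4 → 0⁺ and ln(h + 4) → −∞.
Multiplying by -3 gives ∞.

∞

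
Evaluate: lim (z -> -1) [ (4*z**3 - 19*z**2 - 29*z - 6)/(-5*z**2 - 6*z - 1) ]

At z = -1 both the top and bottom vanish — a removable singularity. Factoring out (z + 1) from each leaves (4*z^2 - 23*z - 6)/(-5*z - 1), which at z = -1 equals 21/4.

21/4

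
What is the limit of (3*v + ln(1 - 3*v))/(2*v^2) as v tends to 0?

Direct substitution gives 0/0.
Apply L'Hôpital: lim (3 - 3/(1 - 3*v))/(4*v), still 0/0.
After 2 applications of L'Hôpital's rule the quotient is (-9/(1 - 3*v)^2)/(4); substituting v = 0 gives -9/4.

-9/4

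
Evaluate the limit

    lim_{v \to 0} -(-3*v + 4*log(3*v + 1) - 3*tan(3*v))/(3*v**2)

6

Substitution gives 0/0; apply L'Hôpital's rule 2 times.
After differentiating numerator and denominator 2 times the quotient is (-54*tan(3*v)/cos(3*v)^2 - 36/(3*v + 1)^2)/(-6); at v = 0 this is 6.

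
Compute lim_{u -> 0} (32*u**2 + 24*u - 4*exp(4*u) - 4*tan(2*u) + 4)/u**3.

-160/3

Substitution gives 0/0 (the numerator vanishes to order 3).
Expand each term to order u^3: the coefficient of u^3 in -4·tan(2u) is -32/3 and in -4·e^(4u) is -128/3.
Lower-order terms cancel with the polynomial part, so the numerator is (-160/3)·u^3 + o(u^3), and the limit is (-160/3)/(1) = -160/3.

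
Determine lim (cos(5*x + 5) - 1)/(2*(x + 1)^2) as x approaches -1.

-25/4

Direct substitution gives 0/0.
Apply L'Hôpital: lim (-5*sin(5*x + 5))/(4*x + 4), still 0/0.
After 2 applications of L'Hôpital's rule the quotient is (-25*cos(5*x + 5))/(4); substituting x = -1 gives -25/4.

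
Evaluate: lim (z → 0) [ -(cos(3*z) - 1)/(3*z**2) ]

3/2

Direct substitution gives 0/0.
Apply L'Hôpital: lim (-3*sin(3*z))/(-6*z), still 0/0.
After 2 applications of L'Hôpital's rule the quotient is (-9*cos(3*z))/(-6); substituting z = 0 gives 3/2.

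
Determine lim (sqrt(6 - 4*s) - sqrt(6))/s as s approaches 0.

-√(6)/3

A 0/0 form; rationalise with √(6 - 4s) + √6. This collapses the numerator to -4s, leaving -4/(√(6 - 4s) + √6) → -4/(2√6) = -√(6)/3.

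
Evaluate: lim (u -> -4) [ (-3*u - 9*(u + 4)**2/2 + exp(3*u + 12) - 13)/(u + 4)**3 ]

Direct substitution gives 0/0.
Apply L'Hôpital: lim (-9*u + 3*e^(3*u + 12) - 39)/(3*(u + 4)^2), still 0/0.
Apply L'Hôpital: lim (9*e^(3*u + 12) - 9)/(6*u + 24), still 0/0.
After 3 applications of L'Hôpital's rule the quotient is (27*e^(3*u + 12))/(6); substituting u = -4 gives 9/2.

9/2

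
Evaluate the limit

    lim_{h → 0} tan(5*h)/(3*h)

Substitution gives 0/0.
Since tan(u)/u → 1 as u → 0, tan(5h)/(5h) → 1 and the limit is 5/3.

5/3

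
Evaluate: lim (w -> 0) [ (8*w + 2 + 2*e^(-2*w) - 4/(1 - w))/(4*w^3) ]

-5/3

Substitution gives 0/0 (the numerator vanishes to order 3).
Expand each term to order w^3: the coefficient of w^3 in 2·e^(-2w) is -8/3 and in -4·1/(1 - w) is -4.
Lower-order terms cancel with the polynomial part, so the numerator is (-20/3)·w^3 + o(w^3), and the limit is (-20/3)/(4) = -5/3.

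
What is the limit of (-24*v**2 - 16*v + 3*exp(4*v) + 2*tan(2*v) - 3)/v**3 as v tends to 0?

112/3

Substitution gives 0/0; apply L'Hôpital's rule 3 times.
After differentiating numerator and denominator 3 times the quotient is (192*e^(4*v) + 96*tan(2*v)^4 + 128*tan(2*v)^2 + 32)/(6); at v = 0 this is 112/3.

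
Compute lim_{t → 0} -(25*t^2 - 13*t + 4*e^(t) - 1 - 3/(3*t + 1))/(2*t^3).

Substitution gives 0/0 (the numerator vanishes to order 3).
Expand each term to order t^3: the coefficient of t^3 in -3·1/(1 + 3t) is 81 and in 4·e^(t) is 2/3.
Lower-order terms cancel with the polynomial part, so the numerator is (245/3)·t^3 + o(t^3), and the limit is (245/3)/(-2) = -245/6.

-245/6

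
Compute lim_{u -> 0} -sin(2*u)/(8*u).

Substitution gives 0/0.
Write it as (2/(-8))·sin(2u)/(2u); since sin(θ)/θ → 1, the limit is -1/4.

-1/4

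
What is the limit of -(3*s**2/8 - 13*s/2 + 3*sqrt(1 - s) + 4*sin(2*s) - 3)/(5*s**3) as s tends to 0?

Substitution gives 0/0 (the numerator vanishes to order 3).
Expand each term to order s^3: the coefficient of s^3 in 3·√(1 - s) is -3/16 and in 4·sin(2s) is -16/3.
Lower-order terms cancel with the polynomial part, so the numerator is (-265/48)·s^3 + o(s^3), and the limit is (-265/48)/(-5) = 53/48.

53/48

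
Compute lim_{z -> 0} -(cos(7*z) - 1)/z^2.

49/2

Direct substitution gives 0/0.
Apply L'Hôpital: lim (-7*sin(7*z))/(-2*z), still 0/0.
After 2 applications of L'Hôpital's rule the quotient is (-49*cos(7*z))/(-2); substituting z = 0 gives 49/2.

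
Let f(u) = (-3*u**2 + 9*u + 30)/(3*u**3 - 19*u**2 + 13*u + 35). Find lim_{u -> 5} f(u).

Direct substitution gives 0/0, so factor. Both numerator and denominator have (u - 5) as a factor.
After cancelling, the expression reduces to (-3*u - 6)/(3*u^2 - 4*u - 7).
Substituting u = 5 gives -7/16.

-7/16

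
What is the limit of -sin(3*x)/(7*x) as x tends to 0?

Substitution gives 0/0.
Write it as (3/(-7))·sin(3x)/(3x); since sin(u)/u → 1, the limit is -3/7.

-3/7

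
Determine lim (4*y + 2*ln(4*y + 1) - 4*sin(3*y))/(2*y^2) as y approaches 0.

Substitution gives 0/0 (the numerator vanishes to order 2).
Expand each term to order y^2: the coefficient of y^2 in 2·ln(1 + 4y) is -16 and in -4·sin(3y) is 0.
Lower-order terms cancel with the polynomial part, so the numerator is (-16)·y^2 + o(y^2), and the limit is (-16)/(2) = -8.

-8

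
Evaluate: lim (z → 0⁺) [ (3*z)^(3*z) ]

1

Base → 0⁺ and exponent → 0⁺: a 0^0 form.
Take logs: 3z·ln(3z). This is 0·(−∞); rewriting as ln(3z)/(1/(3z)) and applying L'Hôpital gives 0.
Hence the limit is e^0 = 1.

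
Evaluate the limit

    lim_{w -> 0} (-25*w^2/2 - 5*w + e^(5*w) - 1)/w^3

125/6

Direct substitution gives 0/0.
Apply L'Hôpital: lim (-25*w + 5*e^(5*w) - 5)/(3*w^2), still 0/0.
Apply L'Hôpital: lim (25*e^(5*w) - 25)/(6*w), still 0/0.
After 3 applications of L'Hôpital's rule the quotient is (125*e^(5*w))/(6); substituting w = 0 gives 125/6.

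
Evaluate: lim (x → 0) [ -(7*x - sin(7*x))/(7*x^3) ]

-49/6

Direct substitution gives 0/0.
Apply L'Hôpital: lim (7 - 7*cos(7*x))/(-21*x^2), still 0/0.
Apply L'Hôpital: lim (49*sin(7*x))/(-42*x), still 0/0.
After 3 applications of L'Hôpital's rule the quotient is (343*cos(7*x))/(-42); substituting x = 0 gives -49/6.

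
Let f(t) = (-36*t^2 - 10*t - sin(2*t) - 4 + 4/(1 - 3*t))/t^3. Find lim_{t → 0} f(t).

328/3

Substitution gives 0/0 (the numerator vanishes to order 3).
Expand each term to order t^3: the coefficient of t^3 in −sin(2t) is 4/3 and in 4·1/(1 - 3t) is 108.
Lower-order terms cancel with the polynomial part, so the numerator is (328/3)·t^3 + o(t^3), and the limit is (328/3)/(1) = 328/3.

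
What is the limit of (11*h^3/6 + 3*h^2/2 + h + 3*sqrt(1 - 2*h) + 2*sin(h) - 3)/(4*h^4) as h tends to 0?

Substitution gives 0/0 (the numerator vanishes to order 4).
Expand each term to order h^4: the coefficient of h^4 in 2·sin(h) is 0 and in 3·√(1 - 2h) is -15/8.
Lower-order terms cancel with the polynomial part, so the numerator is (-15/8)·h^4 + o(h^4), and the limit is (-15/8)/(4) = -15/32.

-15/32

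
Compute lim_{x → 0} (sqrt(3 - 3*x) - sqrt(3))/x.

A 0/0 form; rationalise with √(3 - 3x) + √3. This collapses the numerator to -3x, leaving -3/(√(3 - 3x) + √3) → -3/(2√3) = -√(3)/2.

-√(3)/2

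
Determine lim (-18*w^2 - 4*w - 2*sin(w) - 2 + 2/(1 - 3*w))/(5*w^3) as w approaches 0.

163/15

Substitution gives 0/0 (the numerator vanishes to order 3).
Expand each term to order w^3: the coefficient of w^3 in -2·sin(w) is 1/3 and in 2·1/(1 - 3w) is 54.
Lower-order terms cancel with the polynomial part, so the numerator is (163/3)·w^3 + o(w^3), and the limit is (163/3)/(5) = 163/15.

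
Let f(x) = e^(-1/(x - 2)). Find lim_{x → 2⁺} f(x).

As x → 2⁺, -1/(x - 2) → −∞, so e^(-1/(x - 2)) → 0.

0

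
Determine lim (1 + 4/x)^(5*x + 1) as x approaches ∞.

Let L be the limit and take ln: ln L = lim (5x + 1)·ln(1 + 4/x) = lim (5x + 1)·(4/x + O(1/x²)) = 20.
Hence L = e^(20).

e^(20)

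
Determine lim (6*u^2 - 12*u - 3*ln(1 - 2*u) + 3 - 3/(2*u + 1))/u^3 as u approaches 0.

Substitution gives 0/0 (the numerator vanishes to order 3).
Expand each term to order u^3: the coefficient of u^3 in -3·ln(1 - 2u) is 8 and in -3·1/(1 + 2u) is 24.
Lower-order terms cancel with the polynomial part, so the numerator is (32)·u^3 + o(u^3), and the limit is (32)/(1) = 32.

32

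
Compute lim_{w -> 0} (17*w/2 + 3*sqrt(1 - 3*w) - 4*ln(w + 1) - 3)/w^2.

Substitution gives 0/0; apply L'Hôpital's rule 2 times.
After differentiating numerator and denominator 2 times the quotient is (4/(w + 1)^2 - 27/(4*(1 - 3*w)^(3/2)))/(2); at w = 0 this is -11/8.

-11/8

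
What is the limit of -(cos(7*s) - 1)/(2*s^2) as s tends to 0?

49/4

Direct substitution gives 0/0.
Apply L'Hôpital: lim (-7*sin(7*s))/(-4*s), still 0/0.
After 2 applications of L'Hôpital's rule the quotient is (-49*cos(7*s))/(-4); substituting s = 0 gives 49/4.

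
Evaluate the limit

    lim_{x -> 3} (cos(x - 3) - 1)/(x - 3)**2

Direct substitution gives 0/0.
Apply L'Hôpital: lim (-sin(x - 3))/(2*x - 6), still 0/0.
After 2 applications of L'Hôpital's rule the quotient is (-cos(x - 3))/(2); substituting x = 3 gives -1/2.

-1/2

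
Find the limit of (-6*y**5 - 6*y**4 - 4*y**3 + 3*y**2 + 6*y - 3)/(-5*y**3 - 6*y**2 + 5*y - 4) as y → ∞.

∞

The numerator has higher degree (5 > 3); the quotient behaves like (-6/(-5))·y^2 for large |y|.
As y → +∞ this diverges to ∞.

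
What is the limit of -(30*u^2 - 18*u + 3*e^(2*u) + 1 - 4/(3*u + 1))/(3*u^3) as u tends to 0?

-112/3

Substitution gives 0/0 (the numerator vanishes to order 3).
Expand each term to order u^3: the coefficient of u^3 in -4·1/(1 + 3u) is 108 and in 3·e^(2u) is 4.
Lower-order terms cancel with the polynomial part, so the numerator is (112)·u^3 + o(u^3), and the limit is (112)/(-3) = -112/3.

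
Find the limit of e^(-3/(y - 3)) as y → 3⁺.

As y → 3⁺, -3/(y - 3) → −∞, so e^(-3/(y - 3)) → 0.

0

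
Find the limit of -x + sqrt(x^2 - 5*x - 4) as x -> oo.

-5/2

This has the form ∞ − ∞. Multiply and divide by the conjugate √(x^2 - 5*x - 4) + x.
That gives (-5x - 4) / (√(x^2 - 5*x - 4) + x).
Divide numerator and denominator by x: the limit is -5/(2·1) = -5/2.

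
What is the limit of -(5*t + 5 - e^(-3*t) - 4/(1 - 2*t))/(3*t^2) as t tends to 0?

Substitution gives 0/0; apply L'Hôpital's rule 2 times.
After differentiating numerator and denominator 2 times the quotient is (-9*e^(-3*t) + 32/(2*t - 1)^3)/(-6); at t = 0 this is 41/6.

41/6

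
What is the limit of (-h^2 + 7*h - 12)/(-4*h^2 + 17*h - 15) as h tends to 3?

At h = 3 both the top and bottom vanish — a removable singularity. Factoring out (h - 3) from each leaves (4 - h)/(5 - 4*h), which at h = 3 equals -1/7.

-1/7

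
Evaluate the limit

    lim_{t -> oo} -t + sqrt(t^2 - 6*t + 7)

-3

This has the form ∞ − ∞. Multiply and divide by the conjugate √(t^2 - 6*t + 7) + t.
That gives (-6t + 7) / (√(t^2 - 6*t + 7) + t).
Divide numerator and denominator by t: the limit is -6/(2·1) = -3.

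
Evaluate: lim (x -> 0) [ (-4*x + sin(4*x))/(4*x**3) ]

-8/3

Direct substitution gives 0/0.
Apply L'Hôpital: lim (4*cos(4*x) - 4)/(12*x^2), still 0/0.
Apply L'Hôpital: lim (-16*sin(4*x))/(24*x), still 0/0.
After 3 applications of L'Hôpital's rule the quotient is (-64*cos(4*x))/(24); substituting x = 0 gives -8/3.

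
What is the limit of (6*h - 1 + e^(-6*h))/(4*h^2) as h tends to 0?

9/2

Direct substitution gives 0/0.
Apply L'Hôpital: lim (6 - 6*e^(-6*h))/(8*h), still 0/0.
After 2 applications of L'Hôpital's rule the quotient is (36*e^(-6*h))/(8); substituting h = 0 gives 9/2.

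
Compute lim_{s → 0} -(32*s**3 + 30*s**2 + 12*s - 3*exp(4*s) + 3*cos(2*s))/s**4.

30

Substitution gives 0/0; apply L'Hôpital's rule 4 times.
After differentiating numerator and denominator 4 times the quotient is (-768*e^(4*s) + 48*cos(2*s))/(-24); at s = 0 this is 30.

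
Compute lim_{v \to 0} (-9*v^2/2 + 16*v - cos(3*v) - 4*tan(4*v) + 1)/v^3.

-256/3

Substitution gives 0/0; apply L'Hôpital's rule 3 times.
After differentiating numerator and denominator 3 times the quotient is (-27*sin(3*v) - 1536*tan(4*v)^4 - 2048*tan(4*v)^2 - 512)/(6); at v = 0 this is -256/3.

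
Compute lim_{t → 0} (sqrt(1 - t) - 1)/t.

-1/2

Substitution gives 0/0. Multiply numerator and denominator by the conjugate √(1 - t) + √1.
The numerator becomes (1 - t) − 1 = -t, so the expression simplifies to -1/(√(1 - t) + √1).
Letting t → 0 gives -1/(2√1) = -1/2.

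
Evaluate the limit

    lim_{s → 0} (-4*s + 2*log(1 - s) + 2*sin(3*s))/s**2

Substitution gives 0/0; apply L'Hôpital's rule 2 times.
After differentiating numerator and denominator 2 times the quotient is (-18*sin(3*s) - 2/(s - 1)^2)/(2); at s = 0 this is -1.

-1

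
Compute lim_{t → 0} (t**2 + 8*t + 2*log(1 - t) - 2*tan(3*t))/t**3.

Substitution gives 0/0 (the numerator vanishes to order 3).
Expand each term to order t^3: the coefficient of t^3 in -2·tan(3t) is -18 and in 2·ln(1 - t) is -2/3.
Lower-order terms cancel with the polynomial part, so the numerator is (-56/3)·t^3 + o(t^3), and the limit is (-56/3)/(1) = -56/3.

-56/3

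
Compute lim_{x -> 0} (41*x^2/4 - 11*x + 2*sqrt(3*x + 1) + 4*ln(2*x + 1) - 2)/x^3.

337/24

Substitution gives 0/0 (the numerator vanishes to order 3).
Expand each term to order x^3: the coefficient of x^3 in 4·ln(1 + 2x) is 32/3 and in 2·√(1 + 3x) is 27/8.
Lower-order terms cancel with the polynomial part, so the numerator is (337/24)·x^3 + o(x^3), and the limit is (337/24)/(1) = 337/24.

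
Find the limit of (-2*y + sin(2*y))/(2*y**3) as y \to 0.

-2/3

Direct substitution gives 0/0.
Apply L'Hôpital: lim (2*cos(2*y) - 2)/(6*y^2), still 0/0.
Apply L'Hôpital: lim (-4*sin(2*y))/(12*y), still 0/0.
After 3 applications of L'Hôpital's rule the quotient is (-8*cos(2*y))/(12); substituting y = 0 gives -2/3.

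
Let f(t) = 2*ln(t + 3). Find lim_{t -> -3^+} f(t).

-∞

As t → -3⁺, t + 3 → 0⁺ and ln(t + 3) → −∞.
Multiplying by 2 gives -∞.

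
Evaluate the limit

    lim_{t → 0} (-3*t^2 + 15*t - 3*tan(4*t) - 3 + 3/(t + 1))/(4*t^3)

Substitution gives 0/0 (the numerator vanishes to order 3).
Expand each term to order t^3: the coefficient of t^3 in -3·tan(4t) is -64 and in 3·1/(1 + t) is -3.
Lower-order terms cancel with the polynomial part, so the numerator is (-67)·t^3 + o(t^3), and the limit is (-67)/(4) = -67/4.

-67/4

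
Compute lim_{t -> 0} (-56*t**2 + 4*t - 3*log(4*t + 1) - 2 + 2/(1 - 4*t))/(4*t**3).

Substitution gives 0/0 (the numerator vanishes to order 3).
Expand each term to order t^3: the coefficient of t^3 in 2·1/(1 - 4t) is 128 and in -3·ln(1 + 4t) is -64.
Lower-order terms cancel with the polynomial part, so the numerator is (64)·t^3 + o(t^3), and the limit is (64)/(4) = 16.

16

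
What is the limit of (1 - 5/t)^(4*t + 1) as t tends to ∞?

Write it as [(1 - 5/t)^t]^(4) · (1 - 5/t)^(1). The bracketed term tends to e^(-5) and the second factor to 1, so the limit is e^(-20).

e^(-20)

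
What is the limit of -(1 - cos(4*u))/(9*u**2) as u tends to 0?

Substitution gives 0/0.
Use (1 − cos θ)/θ² → 1/2 with θ = 4u: the limit is 4²/(2·(-9)) = -8/9.

-8/9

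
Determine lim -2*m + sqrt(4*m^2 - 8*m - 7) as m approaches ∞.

-2

This has the form ∞ − ∞. Multiply and divide by the conjugate √(4*m^2 - 8*m - 7) + 2m.
That gives (-8m - 7) / (√(4*m^2 - 8*m - 7) + 2m).
Divide numerator and denominator by m: the limit is -8/(2·2) = -2.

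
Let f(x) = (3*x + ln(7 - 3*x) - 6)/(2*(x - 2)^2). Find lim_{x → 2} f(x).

-9/4

Direct substitution gives 0/0.
Apply L'Hôpital: lim (3 - 3/(7 - 3*x))/(4*x - 8), still 0/0.
After 2 applications of L'Hôpital's rule the quotient is (-9/(7 - 3*x)^2)/(4); substituting x = 2 gives -9/4.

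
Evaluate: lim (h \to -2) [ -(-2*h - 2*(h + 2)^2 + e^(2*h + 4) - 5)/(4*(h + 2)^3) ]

-1/3

Direct substitution gives 0/0.
Apply L'Hôpital: lim (-4*h + 2*e^(2*h + 4) - 10)/(-12*(h + 2)^2), still 0/0.
Apply L'Hôpital: lim (4*e^(2*h + 4) - 4)/(-24*h - 48), still 0/0.
After 3 applications of L'Hôpital's rule the quotient is (8*e^(2*h + 4))/(-24); substituting h = -2 gives -1/3.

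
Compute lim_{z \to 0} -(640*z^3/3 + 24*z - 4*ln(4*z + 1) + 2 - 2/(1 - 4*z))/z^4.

256

Substitution gives 0/0; apply L'Hôpital's rule 4 times.
After differentiating numerator and denominator 4 times the quotient is (6144/(4*z + 1)^4 + 12288/(4*z - 1)^5)/(-24); at z = 0 this is 256.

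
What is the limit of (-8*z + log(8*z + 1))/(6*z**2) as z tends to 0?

-16/3

Direct substitution gives 0/0.
Apply L'Hôpital: lim (-8 + 8/(8*z + 1))/(12*z), still 0/0.
After 2 applications of L'Hôpital's rule the quotient is (-64/(8*z + 1)^2)/(12); substituting z = 0 gives -16/3.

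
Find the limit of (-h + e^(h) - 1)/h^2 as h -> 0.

Direct substitution gives 0/0.
Apply L'Hôpital: lim (e^(h) - 1)/(2*h), still 0/0.
After 2 applications of L'Hôpital's rule the quotient is (e^(h))/(2); substituting h = 0 gives 1/2.

1/2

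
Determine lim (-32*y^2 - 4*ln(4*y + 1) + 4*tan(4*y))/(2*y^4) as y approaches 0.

128

Substitution gives 0/0 (the numerator vanishes to order 4).
Expand each term to order y^4: the coefficient of y^4 in 4·tan(4y) is 0 and in -4·ln(1 + 4y) is 256.
Lower-order terms cancel with the polynomial part, so the numerator is (256)·y^4 + o(y^4), and the limit is (256)/(2) = 128.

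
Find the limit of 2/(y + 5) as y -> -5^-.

-∞

As y → -5⁻, (y + 5) → 0⁻, so (y + 5)^1 → 0⁻ and 2/(y + 5)^1 → -∞.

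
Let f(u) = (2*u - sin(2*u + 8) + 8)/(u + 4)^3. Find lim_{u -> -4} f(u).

4/3

Direct substitution gives 0/0.
Apply L'Hôpital: lim (2 - 2*cos(2*u + 8))/(3*(u + 4)^2), still 0/0.
Apply L'Hôpital: lim (4*sin(2*u + 8))/(6*u + 24), still 0/0.
After 3 applications of L'Hôpital's rule the quotient is (8*cos(2*u + 8))/(6); substituting u = -4 gives 4/3.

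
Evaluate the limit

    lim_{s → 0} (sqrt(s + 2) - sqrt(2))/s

Substitution gives 0/0. Multiply numerator and denominator by the conjugate √(2 + s) + √2.
The numerator becomes (2 + s) − 2 = s, so the expression simplifies to 1/(√(2 + s) + √2).
Letting s → 0 gives 1/(2√2) = √(2)/4.

√(2)/4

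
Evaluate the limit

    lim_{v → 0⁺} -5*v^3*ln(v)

This is a 0·(−∞) form. Rewrite as -5·ln(v) / v^(−3) and apply L'Hôpital:
the derivative quotient is -5·(1/v) / (−3·v^(−4)) = (5/3)·v^3 → 0.

0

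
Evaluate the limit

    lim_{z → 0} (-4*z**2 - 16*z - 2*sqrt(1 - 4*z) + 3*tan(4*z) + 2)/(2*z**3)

Substitution gives 0/0 (the numerator vanishes to order 3).
Expand each term to order z^3: the coefficient of z^3 in -2·√(1 - 4z) is 8 and in 3·tan(4z) is 64.
Lower-order terms cancel with the polynomial part, so the numerator is (72)·z^3 + o(z^3), and the limit is (72)/(2) = 36.

36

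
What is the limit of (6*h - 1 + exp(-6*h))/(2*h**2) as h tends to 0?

9

Direct substitution gives 0/0.
Apply L'Hôpital: lim (6 - 6*e^(-6*h))/(4*h), still 0/0.
After 2 applications of L'Hôpital's rule the quotient is (36*e^(-6*h))/(4); substituting h = 0 gives 9.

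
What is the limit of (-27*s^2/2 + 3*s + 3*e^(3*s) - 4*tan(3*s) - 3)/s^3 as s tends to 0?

Substitution gives 0/0; apply L'Hôpital's rule 3 times.
After differentiating numerator and denominator 3 times the quotient is (81*e^(3*s) - 648*tan(3*s)^4 - 864*tan(3*s)^2 - 216)/(6); at s = 0 this is -45/2.

-45/2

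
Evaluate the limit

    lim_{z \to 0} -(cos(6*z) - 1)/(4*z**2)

Direct substitution gives 0/0.
Apply L'Hôpital: lim (-6*sin(6*z))/(-8*z), still 0/0.
After 2 applications of L'Hôpital's rule the quotient is (-36*cos(6*z))/(-8); substituting z = 0 gives 9/2.

9/2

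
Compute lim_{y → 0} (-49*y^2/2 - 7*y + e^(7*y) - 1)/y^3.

343/6

Direct substitution gives 0/0.
Apply L'Hôpital: lim (-49*y + 7*e^(7*y) - 7)/(3*y^2), still 0/0.
Apply L'Hôpital: lim (49*e^(7*y) - 49)/(6*y), still 0/0.
After 3 applications of L'Hôpital's rule the quotient is (343*e^(7*y))/(6); substituting y = 0 gives 343/6.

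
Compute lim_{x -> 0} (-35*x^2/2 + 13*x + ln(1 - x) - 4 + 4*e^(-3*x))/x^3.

-55/3

Substitution gives 0/0; apply L'Hôpital's rule 3 times.
After differentiating numerator and denominator 3 times the quotient is (-108*e^(-3*x) + 2/(x - 1)^3)/(6); at x = 0 this is -55/3.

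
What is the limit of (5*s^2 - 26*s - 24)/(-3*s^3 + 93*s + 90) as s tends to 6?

-34/231

Since s = 6 makes numerator and denominator zero, (s - 6) divides both.
Cancelling it gives (5*s + 4)/(-3*s^2 - 18*s - 15); now plug in s = 6 to get -34/231.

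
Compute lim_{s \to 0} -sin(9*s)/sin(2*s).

Substitution gives 0/0.
Divide numerator and denominator by s: sin(9s)/s → 9 and sin(2s)/s → 2, so the limit is -1·9/2 = -9/2.

-9/2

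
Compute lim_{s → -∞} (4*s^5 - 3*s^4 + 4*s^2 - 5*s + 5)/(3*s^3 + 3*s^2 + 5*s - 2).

∞

The numerator has higher degree (5 > 3); the quotient behaves like (4/(3))·s^2 for large |s|.
As s → −∞ this diverges to ∞.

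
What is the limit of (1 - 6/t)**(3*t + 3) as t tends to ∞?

e^(-18)

The base → 1 and the exponent → ∞: a 1^∞ form.
Take logarithms: (3t + 3)·ln(1 - 6/t). Since ln(1+u) ~ u for small u, this behaves like (3t)·(-6/t) → -18.
So the limit is e^(-18).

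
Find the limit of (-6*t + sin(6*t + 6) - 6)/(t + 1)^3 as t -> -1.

-36

Direct substitution gives 0/0.
Apply L'Hôpital: lim (6*cos(6*t + 6) - 6)/(3*(t + 1)^2), still 0/0.
Apply L'Hôpital: lim (-36*sin(6*t + 6))/(6*t + 6), still 0/0.
After 3 applications of L'Hôpital's rule the quotient is (-216*cos(6*t + 6))/(6); substituting t = -1 gives -36.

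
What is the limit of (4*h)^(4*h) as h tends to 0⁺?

1

Base → 0⁺ and exponent → 0⁺: a 0^0 form.
Take logs: 4h·ln(4h). This is 0·(−∞); rewriting as ln(4h)/(1/(4h)) and applying L'Hôpital gives 0.
Hence the limit is e^0 = 1.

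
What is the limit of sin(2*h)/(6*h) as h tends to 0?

1/3

Substitution gives 0/0.
Write it as (2/6)·sin(2h)/(2h); since sin(u)/u → 1, the limit is 1/3.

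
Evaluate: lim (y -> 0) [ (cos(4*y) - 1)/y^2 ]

Direct substitution gives 0/0.
Apply L'Hôpital: lim (-4*sin(4*y))/(2*y), still 0/0.
After 2 applications of L'Hôpital's rule the quotient is (-16*cos(4*y))/(2); substituting y = 0 gives -8.

-8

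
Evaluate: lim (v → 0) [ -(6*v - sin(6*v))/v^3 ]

-36

Direct substitution gives 0/0.
Apply L'Hôpital: lim (6 - 6*cos(6*v))/(-3*v^2), still 0/0.
Apply L'Hôpital: lim (36*sin(6*v))/(-6*v), still 0/0.
After 3 applications of L'Hôpital's rule the quotient is (216*cos(6*v))/(-6); substituting v = 0 gives -36.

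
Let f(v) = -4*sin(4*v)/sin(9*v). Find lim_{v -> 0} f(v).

Substitution gives 0/0.
Divide numerator and denominator by v: sin(4v)/v → 4 and sin(9v)/v → 9, so the limit is -4·4/9 = -16/9.

-16/9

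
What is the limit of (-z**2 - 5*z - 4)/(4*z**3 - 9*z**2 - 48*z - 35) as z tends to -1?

1/6

At z = -1 both the top and bottom vanish — a removable singularity. Factoring out (z + 1) from each leaves (-z - 4)/(4*z^2 - 13*z - 35), which at z = -1 equals 1/6.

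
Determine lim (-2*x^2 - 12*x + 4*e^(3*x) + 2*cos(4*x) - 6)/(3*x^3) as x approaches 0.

Substitution gives 0/0 (the numerator vanishes to order 3).
Expand each term to order x^3: the coefficient of x^3 in 4·e^(3x) is 18 and in 2·cos(4x) is 0.
Lower-order terms cancel with the polynomial part, so the numerator is (18)·x^3 + o(x^3), and the limit is (18)/(3) = 6.

6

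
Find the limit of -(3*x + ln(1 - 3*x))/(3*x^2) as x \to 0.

Direct substitution gives 0/0.
Apply L'Hôpital: lim (3 - 3/(1 - 3*x))/(-6*x), still 0/0.
After 2 applications of L'Hôpital's rule the quotient is (-9/(1 - 3*x)^2)/(-6); substituting x = 0 gives 3/2.

3/2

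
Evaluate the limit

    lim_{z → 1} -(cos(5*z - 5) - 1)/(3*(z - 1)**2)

Direct substitution gives 0/0.
Apply L'Hôpital: lim (-5*sin(5*z - 5))/(6 - 6*z), still 0/0.
After 2 applications of L'Hôpital's rule the quotient is (-25*cos(5*z - 5))/(-6); substituting z = 1 gives 25/6.

25/6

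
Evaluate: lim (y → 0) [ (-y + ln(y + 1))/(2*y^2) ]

Direct substitution gives 0/0.
Apply L'Hôpital: lim (-1 + 1/(y + 1))/(4*y), still 0/0.
After 2 applications of L'Hôpital's rule the quotient is (-1/(y + 1)^2)/(4); substituting y = 0 gives -1/4.

-1/4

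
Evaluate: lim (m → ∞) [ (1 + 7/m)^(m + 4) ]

Write it as [(1 + 7/m)^m]^(1) · (1 + 7/m)^(4). The bracketed term tends to e^(7) and the second factor to 1, so the limit is e^(7).

e^(7)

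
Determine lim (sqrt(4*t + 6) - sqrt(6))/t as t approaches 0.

Substitution gives 0/0. Multiply numerator and denominator by the conjugate √(6 + 4t) + √6.
The numerator becomes (6 + 4t) − 6 = 4t, so the expression simplifies to 4/(√(6 + 4t) + √6).
Letting t → 0 gives 4/(2√6) = √(6)/3.

√(6)/3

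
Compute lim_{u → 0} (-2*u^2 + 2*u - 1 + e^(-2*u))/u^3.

-4/3

Direct substitution gives 0/0.
Apply L'Hôpital: lim (-4*u + 2 - 2*e^(-2*u))/(3*u^2), still 0/0.
Apply L'Hôpital: lim (-4 + 4*e^(-2*u))/(6*u), still 0/0.
After 3 applications of L'Hôpital's rule the quotient is (-8*e^(-2*u))/(6); substituting u = 0 gives -4/3.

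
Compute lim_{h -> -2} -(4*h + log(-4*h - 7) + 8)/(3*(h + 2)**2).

Direct substitution gives 0/0.
Apply L'Hôpital: lim (4 - 4/(-4*h - 7))/(-6*h - 12), still 0/0.
After 2 applications of L'Hôpital's rule the quotient is (-16/(-4*h - 7)^2)/(-6); substituting h = -2 gives 8/3.

8/3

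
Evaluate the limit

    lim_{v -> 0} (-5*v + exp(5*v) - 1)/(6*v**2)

25/12

Direct substitution gives 0/0.
Apply L'Hôpital: lim (5*e^(5*v) - 5)/(12*v), still 0/0.
After 2 applications of L'Hôpital's rule the quotient is (25*e^(5*v))/(12); substituting v = 0 gives 25/12.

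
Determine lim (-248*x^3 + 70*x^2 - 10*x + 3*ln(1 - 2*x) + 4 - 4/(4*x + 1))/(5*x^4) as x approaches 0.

Substitution gives 0/0; apply L'Hôpital's rule 4 times.
After differentiating numerator and denominator 4 times the quotient is (-24576/(4*x + 1)^5 - 288/(2*x - 1)^4)/(120); at x = 0 this is -1036/5.

-1036/5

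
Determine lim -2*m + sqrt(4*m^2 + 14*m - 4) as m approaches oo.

This has the form ∞ − ∞. Multiply and divide by the conjugate √(4*m^2 + 14*m - 4) + 2m.
That gives (14m - 4) / (√(4*m^2 + 14*m - 4) + 2m).
Divide numerator and denominator by m: the limit is 14/(2·2) = 7/2.

7/2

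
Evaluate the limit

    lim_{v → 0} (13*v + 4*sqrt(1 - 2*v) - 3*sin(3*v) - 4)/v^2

Substitution gives 0/0 (the numerator vanishes to order 2).
Expand each term to order v^2: the coefficient of v^2 in 4·√(1 - 2v) is -2 and in -3·sin(3v) is 0.
Lower-order terms cancel with the polynomial part, so the numerator is (-2)·v^2 + o(v^2), and the limit is (-2)/(1) = -2.

-2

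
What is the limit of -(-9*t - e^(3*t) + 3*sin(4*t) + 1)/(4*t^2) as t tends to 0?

Substitution gives 0/0 (the numerator vanishes to order 2).
Expand each term to order t^2: the coefficient of t^2 in 3·sin(4t) is 0 and in −e^(3t) is -9/2.
Lower-order terms cancel with the polynomial part, so the numerator is (-9/2)·t^2 + o(t^2), and the limit is (-9/2)/(-4) = 9/8.

9/8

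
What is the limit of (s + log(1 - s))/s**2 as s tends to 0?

Direct substitution gives 0/0.
Apply L'Hôpital: lim (1 - 1/(1 - s))/(2*s), still 0/0.
After 2 applications of L'Hôpital's rule the quotient is (-1/(1 - s)^2)/(2); substituting s = 0 gives -1/2.

-1/2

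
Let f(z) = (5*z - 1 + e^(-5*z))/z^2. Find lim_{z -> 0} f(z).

Direct substitution gives 0/0.
Apply L'Hôpital: lim (5 - 5*e^(-5*z))/(2*z), still 0/0.
After 2 applications of L'Hôpital's rule the quotient is (25*e^(-5*z))/(2); substituting z = 0 gives 25/2.

25/2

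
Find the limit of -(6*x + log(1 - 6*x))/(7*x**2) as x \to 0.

Direct substitution gives 0/0.
Apply L'Hôpital: lim (6 - 6/(1 - 6*x))/(-14*x), still 0/0.
After 2 applications of L'Hôpital's rule the quotient is (-36/(1 - 6*x)^2)/(-14); substituting x = 0 gives 18/7.

18/7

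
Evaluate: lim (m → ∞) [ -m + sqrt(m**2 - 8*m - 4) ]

This has the form ∞ − ∞. Multiply and divide by the conjugate √(m^2 - 8*m - 4) + m.
That gives (-8m - 4) / (√(m^2 - 8*m - 4) + m).
Divide numerator and denominator by m: the limit is -8/(2·1) = -4.

-4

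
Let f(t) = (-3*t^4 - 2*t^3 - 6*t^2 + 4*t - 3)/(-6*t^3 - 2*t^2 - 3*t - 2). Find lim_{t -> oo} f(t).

∞

The numerator has higher degree (4 > 3); the quotient behaves like (-3/(-6))·t^1 for large |t|.
As t → +∞ this diverges to ∞.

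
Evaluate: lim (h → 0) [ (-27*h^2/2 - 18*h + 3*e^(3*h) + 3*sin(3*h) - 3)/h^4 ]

81/8

Substitution gives 0/0 (the numerator vanishes to order 4).
Expand each term to order h^4: the coefficient of h^4 in 3·e^(3h) is 81/8 and in 3·sin(3h) is 0.
Lower-order terms cancel with the polynomial part, so the numerator is (81/8)·h^4 + o(h^4), and the limit is (81/8)/(1) = 81/8.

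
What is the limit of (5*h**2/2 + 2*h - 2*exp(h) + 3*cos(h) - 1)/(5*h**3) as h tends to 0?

-1/15

Substitution gives 0/0 (the numerator vanishes to order 3).
Expand each term to order h^3: the coefficient of h^3 in 3·cos(h) is 0 and in -2·e^(h) is -1/3.
Lower-order terms cancel with the polynomial part, so the numerator is (-1/3)·h^3 + o(h^3), and the limit is (-1/3)/(5) = -1/15.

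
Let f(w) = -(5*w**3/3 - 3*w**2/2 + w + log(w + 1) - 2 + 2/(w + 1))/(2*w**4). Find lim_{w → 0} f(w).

Substitution gives 0/0 (the numerator vanishes to order 4).
Expand each term to order w^4: the coefficient of w^4 in 2·1/(1 + w) is 2 and in ln(1 + w) is -1/4.
Lower-order terms cancel with the polynomial part, so the numerator is (7/4)·w^4 + o(w^4), and the limit is (7/4)/(-2) = -7/8.

-7/8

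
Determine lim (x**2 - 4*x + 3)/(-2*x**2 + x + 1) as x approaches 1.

Direct substitution gives 0/0, so factor. Both numerator and denominator have (x - 1) as a factor.
After cancelling, the expression reduces to (x - 3)/(-2*x - 1).
Substituting x = 1 gives 2/3.

2/3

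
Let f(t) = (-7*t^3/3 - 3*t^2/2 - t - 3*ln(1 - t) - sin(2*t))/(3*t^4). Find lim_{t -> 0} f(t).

Substitution gives 0/0; apply L'Hôpital's rule 4 times.
After differentiating numerator and denominator 4 times the quotient is (-16*sin(2*t) + 18/(t - 1)^4)/(72); at t = 0 this is 1/4.

1/4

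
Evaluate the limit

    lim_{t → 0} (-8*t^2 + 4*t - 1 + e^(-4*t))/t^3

Direct substitution gives 0/0.
Apply L'Hôpital: lim (-16*t + 4 - 4*e^(-4*t))/(3*t^2), still 0/0.
Apply L'Hôpital: lim (-16 + 16*e^(-4*t))/(6*t), still 0/0.
After 3 applications of L'Hôpital's rule the quotient is (-64*e^(-4*t))/(6); substituting t = 0 gives -32/3.

-32/3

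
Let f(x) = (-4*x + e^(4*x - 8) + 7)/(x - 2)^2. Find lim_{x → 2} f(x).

8

Direct substitution gives 0/0.
Apply L'Hôpital: lim (4*e^(4*x - 8) - 4)/(2*x - 4), still 0/0.
After 2 applications of L'Hôpital's rule the quotient is (16*e^(4*x - 8))/(2); substituting x = 2 gives 8.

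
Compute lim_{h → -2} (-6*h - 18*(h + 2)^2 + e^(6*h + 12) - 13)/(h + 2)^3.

Direct substitution gives 0/0.
Apply L'Hôpital: lim (-36*h + 6*e^(6*h + 12) - 78)/(3*(h + 2)^2), still 0/0.
Apply L'Hôpital: lim (36*e^(6*h + 12) - 36)/(6*h + 12), still 0/0.
After 3 applications of L'Hôpital's rule the quotient is (216*e^(6*h + 12))/(6); substituting h = -2 gives 36.

36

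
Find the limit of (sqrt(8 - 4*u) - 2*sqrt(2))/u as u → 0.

Substitution gives 0/0. Multiply numerator and denominator by the conjugate √(8 - 4u) + √8.
The numerator becomes (8 - 4u) − 8 = -4u, so the expression simplifies to -4/(√(8 - 4u) + √8).
Letting u → 0 gives -4/(2√8) = -√(2)/2.

-√(2)/2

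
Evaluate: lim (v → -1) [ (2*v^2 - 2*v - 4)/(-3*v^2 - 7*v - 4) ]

Direct substitution gives 0/0, so factor. Both numerator and denominator have (v + 1) as a factor.
After cancelling, the expression reduces to (2*v - 4)/(-3*v - 4).
Substituting v = -1 gives 6.

6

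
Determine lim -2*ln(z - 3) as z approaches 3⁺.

As z → 3⁺, z - 3 → 0⁺ and ln(z - 3) → −∞.
Multiplying by -2 gives ∞.

∞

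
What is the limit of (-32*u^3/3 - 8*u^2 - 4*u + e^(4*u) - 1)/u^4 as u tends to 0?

32/3

Direct substitution gives 0/0.
Apply L'Hôpital: lim (-32*u^2 - 16*u + 4*e^(4*u) - 4)/(4*u^3), still 0/0.
Apply L'Hôpital: lim (-64*u + 16*e^(4*u) - 16)/(12*u^2), still 0/0.
Apply L'Hôpital: lim (64*e^(4*u) - 64)/(24*u), still 0/0.
After 4 applications of L'Hôpital's rule the quotient is (256*e^(4*u))/(24); substituting u = 0 gives 32/3.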